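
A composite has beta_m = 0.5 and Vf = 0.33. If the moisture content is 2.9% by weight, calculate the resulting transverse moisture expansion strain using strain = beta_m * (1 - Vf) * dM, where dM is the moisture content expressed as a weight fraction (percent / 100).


dM = 2.9/100 = 0.029
strain = beta_m * (1-Vf) * dM = 0.5 * 0.67 * 0.029 = 0.009715

0.009715


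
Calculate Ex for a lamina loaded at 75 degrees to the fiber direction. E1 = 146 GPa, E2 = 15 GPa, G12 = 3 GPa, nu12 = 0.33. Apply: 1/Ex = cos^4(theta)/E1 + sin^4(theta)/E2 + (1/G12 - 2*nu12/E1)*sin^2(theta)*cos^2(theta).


cos^4(75) = 0.004487, sin^4(75) = 0.870513, sin^2(75)*cos^2(75) = 0.0625
1/G12 - 2*nu12/E1 = 1/3 - 2*0.33/146 = 0.328813 GPa^-1
1/Ex = 0.004487/146 + 0.870513/15 + 0.328813*0.0625 = 0.0786157 GPa^-1
Ex = 12.72 GPa

12.72 GPa


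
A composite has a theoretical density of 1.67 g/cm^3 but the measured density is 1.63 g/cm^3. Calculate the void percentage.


Void% = (rho_theo - rho_actual)/rho_theo * 100 = (1.67 - 1.63)/1.67 * 100 = 2.4%

2.4%


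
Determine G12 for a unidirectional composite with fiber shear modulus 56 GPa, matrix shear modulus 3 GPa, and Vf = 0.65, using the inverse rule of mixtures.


1/G12 = Vf/Gf + (1-Vf)/Gm = 0.65/56 + 0.35/3
G12 = 7.8 GPa

7.8 GPa


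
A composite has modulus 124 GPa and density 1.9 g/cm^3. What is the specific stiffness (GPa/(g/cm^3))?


Specific stiffness = E/rho = 124/1.9 = 65.3 GPa/(g/cm^3)

65.3 GPa/(g/cm^3)


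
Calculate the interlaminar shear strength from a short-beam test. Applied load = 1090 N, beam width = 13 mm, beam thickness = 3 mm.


ILSS = 3F/(4bh) = 3*1090/(4*13*3) = 20.96 MPa

20.96 MPa


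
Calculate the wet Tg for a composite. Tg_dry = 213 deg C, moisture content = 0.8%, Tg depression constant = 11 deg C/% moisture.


Tg_wet = Tg_dry - k*moisture = 213 - 11*0.8 = 204.2 deg C

204.2 deg C


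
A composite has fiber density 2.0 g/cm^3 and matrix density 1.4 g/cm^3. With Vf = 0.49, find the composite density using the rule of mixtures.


rho_c = rho_f*Vf + rho_m*(1-Vf) = 2.0*0.49 + 1.4*0.51 = 1.694 g/cm^3

1.694 g/cm^3


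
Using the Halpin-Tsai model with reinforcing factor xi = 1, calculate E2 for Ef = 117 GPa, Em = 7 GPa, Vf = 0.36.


eta = (Ef/Em - 1)/(Ef/Em + xi) = (16.7143 - 1)/(16.7143 + 1) = 0.8871
E2 = Em*(1+xi*eta*Vf)/(1-eta*Vf) = 13.57 GPa

13.57 GPa


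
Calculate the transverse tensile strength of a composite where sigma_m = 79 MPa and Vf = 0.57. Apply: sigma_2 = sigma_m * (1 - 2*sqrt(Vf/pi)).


factor = 1 - 2*sqrt(0.57/pi) = 0.1481
sigma_2 = 79 * 0.1481 = 11.7 MPa

11.7 MPa


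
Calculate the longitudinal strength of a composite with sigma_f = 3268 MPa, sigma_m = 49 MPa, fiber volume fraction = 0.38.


sigma_1 = sigma_f*Vf + sigma_m*(1-Vf) = 3268*0.38 + 49*0.62 = 1272.2 MPa

1272.2 MPa


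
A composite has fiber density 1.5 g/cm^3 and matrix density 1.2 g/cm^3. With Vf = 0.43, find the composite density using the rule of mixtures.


rho_c = rho_f*Vf + rho_m*(1-Vf) = 1.5*0.43 + 1.2*0.57 = 1.329 g/cm^3

1.329 g/cm^3


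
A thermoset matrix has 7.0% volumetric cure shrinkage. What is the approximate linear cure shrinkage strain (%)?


Linear shrinkage ≈ vol_shrink/3 = 7.0/3 = 2.333%

2.333%


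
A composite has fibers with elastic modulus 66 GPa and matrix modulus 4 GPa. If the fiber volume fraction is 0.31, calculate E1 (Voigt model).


E1 = Ef*Vf + Em*(1-Vf) = 66*0.31 + 4*0.69 = 23.22 GPa

23.22 GPa


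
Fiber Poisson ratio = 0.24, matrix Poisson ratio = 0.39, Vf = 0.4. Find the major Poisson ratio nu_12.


nu_12 = nu_f*Vf + nu_m*(1-Vf) = 0.24*0.4 + 0.39*0.6 = 0.33

0.33


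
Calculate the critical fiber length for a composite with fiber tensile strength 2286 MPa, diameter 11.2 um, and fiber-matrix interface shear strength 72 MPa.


Lc = sigma_f * d / (2 * tau_i) = 2286 * 11.2 / (2 * 72) = 177.8 um

177.8 um


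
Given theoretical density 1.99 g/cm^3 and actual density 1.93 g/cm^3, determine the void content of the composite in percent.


Void% = (rho_theo - rho_actual)/rho_theo * 100 = (1.99 - 1.93)/1.99 * 100 = 3.02%

3.02%


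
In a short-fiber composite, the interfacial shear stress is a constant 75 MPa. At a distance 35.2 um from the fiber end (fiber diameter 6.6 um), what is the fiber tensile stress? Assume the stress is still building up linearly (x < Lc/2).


Force balance: sigma_f * (pi*d^2/4) = tau * (pi*d) * x  ->  sigma_f = 4 * tau * x / d
sigma_f = 4 * 75 * 35.2 / 6.6 = 1600.0 MPa

1600.0 MPa


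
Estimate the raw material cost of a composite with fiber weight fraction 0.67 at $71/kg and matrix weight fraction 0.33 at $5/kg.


Cost = cost_f*Wf + cost_m*Wm = 71*0.67 + 5*0.33 = $49.22/kg

$49.22/kg


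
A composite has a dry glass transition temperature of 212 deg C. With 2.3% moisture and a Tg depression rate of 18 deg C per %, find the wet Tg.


Tg_wet = Tg_dry - k*moisture = 212 - 18*2.3 = 170.6 deg C

170.6 deg C


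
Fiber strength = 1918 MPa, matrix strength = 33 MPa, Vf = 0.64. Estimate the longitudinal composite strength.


sigma_1 = sigma_f*Vf + sigma_m*(1-Vf) = 1918*0.64 + 33*0.36 = 1239.4 MPa

1239.4 MPa


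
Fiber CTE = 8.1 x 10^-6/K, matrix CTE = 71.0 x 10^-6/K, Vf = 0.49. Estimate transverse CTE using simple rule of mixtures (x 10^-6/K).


alpha_2 = alpha_f*Vf + alpha_m*(1-Vf) = 8.1*0.49 + 71.0*0.51 = 40.2 x 10^-6/K

40.2 x 10^-6/K


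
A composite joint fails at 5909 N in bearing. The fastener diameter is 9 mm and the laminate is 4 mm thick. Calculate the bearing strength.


sigma_br = F/(d*h) = 5909/(9*4) = 164.1 MPa

164.1 MPa


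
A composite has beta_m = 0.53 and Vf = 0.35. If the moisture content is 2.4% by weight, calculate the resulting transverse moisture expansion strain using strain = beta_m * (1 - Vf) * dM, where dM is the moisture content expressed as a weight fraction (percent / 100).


dM = 2.4/100 = 0.024
strain = beta_m * (1-Vf) * dM = 0.53 * 0.65 * 0.024 = 0.008268

0.008268


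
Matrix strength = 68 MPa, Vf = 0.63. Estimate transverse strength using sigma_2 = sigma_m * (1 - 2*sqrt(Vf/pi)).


factor = 1 - 2*sqrt(0.63/pi) = 0.1044
sigma_2 = 68 * 0.1044 = 7.1 MPa

7.1 MPa


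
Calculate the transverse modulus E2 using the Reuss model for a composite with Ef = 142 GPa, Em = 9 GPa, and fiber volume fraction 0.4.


1/E2 = Vf/Ef + (1-Vf)/Em = 0.4/142 + 0.6/9
E2 = 14.39 GPa

14.39 GPa


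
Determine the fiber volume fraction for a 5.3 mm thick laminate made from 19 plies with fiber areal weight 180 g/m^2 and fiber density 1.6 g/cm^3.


Vf = n * FAW / (rho_f * h * 1000) = 19 * 180 / (1.6 * 5.3 * 1000) = 0.4033

0.4033


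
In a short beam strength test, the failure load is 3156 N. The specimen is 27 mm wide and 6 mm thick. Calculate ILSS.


ILSS = 3F/(4bh) = 3*3156/(4*27*6) = 14.61 MPa

14.61 MPa


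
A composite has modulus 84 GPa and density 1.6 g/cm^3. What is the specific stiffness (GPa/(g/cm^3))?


Specific stiffness = E/rho = 84/1.6 = 52.5 GPa/(g/cm^3)

52.5 GPa/(g/cm^3)


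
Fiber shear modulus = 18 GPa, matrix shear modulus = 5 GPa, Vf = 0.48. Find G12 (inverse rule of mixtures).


1/G12 = Vf/Gf + (1-Vf)/Gm = 0.48/18 + 0.52/5
G12 = 7.65 GPa

7.65 GPa


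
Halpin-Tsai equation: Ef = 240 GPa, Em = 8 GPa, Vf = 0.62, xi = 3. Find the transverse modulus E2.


eta = (Ef/Em - 1)/(Ef/Em + xi) = (30.0 - 1)/(30.0 + 3) = 0.8788
E2 = Em*(1+xi*eta*Vf)/(1-eta*Vf) = 46.31 GPa

46.31 GPa


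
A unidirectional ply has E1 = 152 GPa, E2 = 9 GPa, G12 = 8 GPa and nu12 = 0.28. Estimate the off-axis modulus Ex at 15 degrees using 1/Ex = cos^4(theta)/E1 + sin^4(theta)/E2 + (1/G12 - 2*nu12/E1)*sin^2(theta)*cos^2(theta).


cos^4(15) = 0.870513, sin^4(15) = 0.004487, sin^2(15)*cos^2(15) = 0.0625
1/G12 - 2*nu12/E1 = 1/8 - 2*0.28/152 = 0.121316 GPa^-1
1/Ex = 0.870513/152 + 0.004487/9 + 0.121316*0.0625 = 0.0138079 GPa^-1
Ex = 72.42 GPa

72.42 GPa


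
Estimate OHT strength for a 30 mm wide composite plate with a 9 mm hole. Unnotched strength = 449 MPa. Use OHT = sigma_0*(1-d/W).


OHT = sigma_0*(1-d/W) = 449*(1-9/30) = 314.3 MPa

314.3 MPa


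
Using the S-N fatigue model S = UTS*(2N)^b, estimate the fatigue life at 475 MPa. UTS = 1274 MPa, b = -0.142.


N = 0.5 * (S/UTS)^(1/b) = 0.5 * (475/1274)^(1/-0.142) = 520.4816 cycles

520.4816 cycles


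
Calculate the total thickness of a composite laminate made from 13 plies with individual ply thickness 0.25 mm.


h = n * t_ply = 13 * 0.25 = 3.25 mm

3.25 mm


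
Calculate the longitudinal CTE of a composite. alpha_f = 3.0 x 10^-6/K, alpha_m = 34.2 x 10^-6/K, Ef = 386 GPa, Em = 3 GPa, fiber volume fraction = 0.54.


E1 = Ef*Vf + Em*(1-Vf) = 209.82
alpha_1 = (alpha_f*Ef*Vf + alpha_m*Em*(1-Vf))/E1 = 3.21 x 10^-6/K

3.21 x 10^-6/K


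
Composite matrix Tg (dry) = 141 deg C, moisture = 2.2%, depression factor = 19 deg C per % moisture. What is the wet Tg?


Tg_wet = Tg_dry - k*moisture = 141 - 19*2.2 = 99.2 deg C

99.2 deg C


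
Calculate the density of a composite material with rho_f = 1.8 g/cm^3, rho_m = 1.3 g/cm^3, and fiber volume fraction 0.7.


rho_c = rho_f*Vf + rho_m*(1-Vf) = 1.8*0.7 + 1.3*0.3 = 1.65 g/cm^3

1.65 g/cm^3


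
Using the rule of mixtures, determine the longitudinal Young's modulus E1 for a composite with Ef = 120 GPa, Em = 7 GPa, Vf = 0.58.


E1 = Ef*Vf + Em*(1-Vf) = 120*0.58 + 7*0.42 = 72.54 GPa

72.54 GPa


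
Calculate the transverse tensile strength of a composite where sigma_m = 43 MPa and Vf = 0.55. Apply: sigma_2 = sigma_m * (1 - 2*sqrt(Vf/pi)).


factor = 1 - 2*sqrt(0.55/pi) = 0.1632
sigma_2 = 43 * 0.1632 = 7.02 MPa

7.02 MPa


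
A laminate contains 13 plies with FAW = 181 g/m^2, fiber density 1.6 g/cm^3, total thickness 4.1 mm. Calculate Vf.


Vf = n * FAW / (rho_f * h * 1000) = 13 * 181 / (1.6 * 4.1 * 1000) = 0.3587

0.3587


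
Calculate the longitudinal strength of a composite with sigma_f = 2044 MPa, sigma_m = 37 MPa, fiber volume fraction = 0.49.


sigma_1 = sigma_f*Vf + sigma_m*(1-Vf) = 2044*0.49 + 37*0.51 = 1020.4 MPa

1020.4 MPa


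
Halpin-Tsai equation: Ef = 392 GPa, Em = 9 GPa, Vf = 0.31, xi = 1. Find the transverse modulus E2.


eta = (Ef/Em - 1)/(Ef/Em + xi) = (43.5556 - 1)/(43.5556 + 1) = 0.9551
E2 = Em*(1+xi*eta*Vf)/(1-eta*Vf) = 16.57 GPa

16.57 GPa


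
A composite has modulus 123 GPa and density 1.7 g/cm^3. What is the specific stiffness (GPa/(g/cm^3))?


Specific stiffness = E/rho = 123/1.7 = 72.4 GPa/(g/cm^3)

72.4 GPa/(g/cm^3)


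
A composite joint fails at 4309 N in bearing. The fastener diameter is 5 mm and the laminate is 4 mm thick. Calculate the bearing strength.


sigma_br = F/(d*h) = 4309/(5*4) = 215.5 MPa

215.5 MPa


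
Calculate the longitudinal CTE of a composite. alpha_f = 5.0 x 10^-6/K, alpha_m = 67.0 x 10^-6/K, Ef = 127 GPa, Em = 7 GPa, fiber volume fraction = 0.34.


E1 = Ef*Vf + Em*(1-Vf) = 47.8
alpha_1 = (alpha_f*Ef*Vf + alpha_m*Em*(1-Vf))/E1 = 10.99 x 10^-6/K

10.99 x 10^-6/K


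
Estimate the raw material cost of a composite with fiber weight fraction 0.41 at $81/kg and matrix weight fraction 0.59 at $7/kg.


Cost = cost_f*Wf + cost_m*Wm = 81*0.41 + 7*0.59 = $37.34/kg

$37.34/kg


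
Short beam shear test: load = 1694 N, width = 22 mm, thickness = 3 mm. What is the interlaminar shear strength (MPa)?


ILSS = 3F/(4bh) = 3*1694/(4*22*3) = 19.25 MPa

19.25 MPa


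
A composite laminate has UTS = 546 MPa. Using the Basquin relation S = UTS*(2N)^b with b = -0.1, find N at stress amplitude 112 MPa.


N = 0.5 * (S/UTS)^(1/b) = 0.5 * (112/546)^(1/-0.1) = 3.7907e+06 cycles

3.7907e+06 cycles


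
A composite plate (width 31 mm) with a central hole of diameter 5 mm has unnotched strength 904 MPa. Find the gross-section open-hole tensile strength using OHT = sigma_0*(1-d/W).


OHT = sigma_0*(1-d/W) = 904*(1-5/31) = 758.2 MPa

758.2 MPa


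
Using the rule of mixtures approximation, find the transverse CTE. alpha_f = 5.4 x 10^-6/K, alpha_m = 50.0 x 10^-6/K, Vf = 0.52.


alpha_2 = alpha_f*Vf + alpha_m*(1-Vf) = 5.4*0.52 + 50.0*0.48 = 26.8 x 10^-6/K

26.8 x 10^-6/K


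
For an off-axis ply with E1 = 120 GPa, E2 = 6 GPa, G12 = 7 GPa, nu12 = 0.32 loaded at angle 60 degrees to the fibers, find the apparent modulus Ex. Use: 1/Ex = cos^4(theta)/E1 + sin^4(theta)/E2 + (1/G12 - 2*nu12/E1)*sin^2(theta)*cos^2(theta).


cos^4(60) = 0.0625, sin^4(60) = 0.5625, sin^2(60)*cos^2(60) = 0.1875
1/G12 - 2*nu12/E1 = 1/7 - 2*0.32/120 = 0.137524 GPa^-1
1/Ex = 0.0625/120 + 0.5625/6 + 0.137524*0.1875 = 0.1200565 GPa^-1
Ex = 8.33 GPa

8.33 GPa


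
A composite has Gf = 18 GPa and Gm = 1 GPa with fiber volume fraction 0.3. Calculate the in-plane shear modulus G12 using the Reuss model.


1/G12 = Vf/Gf + (1-Vf)/Gm = 0.3/18 + 0.7/1
G12 = 1.4 GPa

1.4 GPa


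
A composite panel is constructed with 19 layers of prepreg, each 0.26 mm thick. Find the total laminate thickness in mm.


h = n * t_ply = 19 * 0.26 = 4.94 mm

4.94 mm


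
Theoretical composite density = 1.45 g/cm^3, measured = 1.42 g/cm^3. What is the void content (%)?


Void% = (rho_theo - rho_actual)/rho_theo * 100 = (1.45 - 1.42)/1.45 * 100 = 2.07%

2.07%


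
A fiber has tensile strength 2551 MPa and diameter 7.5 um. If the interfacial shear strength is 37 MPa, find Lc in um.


Lc = sigma_f * d / (2 * tau_i) = 2551 * 7.5 / (2 * 37) = 258.5 um

258.5 um


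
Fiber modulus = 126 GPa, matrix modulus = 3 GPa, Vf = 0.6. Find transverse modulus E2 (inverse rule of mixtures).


1/E2 = Vf/Ef + (1-Vf)/Em = 0.6/126 + 0.4/3
E2 = 7.24 GPa

7.24 GPa


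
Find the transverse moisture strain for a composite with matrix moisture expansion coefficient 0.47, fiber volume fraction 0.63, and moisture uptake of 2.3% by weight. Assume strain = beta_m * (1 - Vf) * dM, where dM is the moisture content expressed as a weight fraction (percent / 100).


dM = 2.3/100 = 0.023
strain = beta_m * (1-Vf) * dM = 0.47 * 0.37 * 0.023 = 0.0039997

0.0039997


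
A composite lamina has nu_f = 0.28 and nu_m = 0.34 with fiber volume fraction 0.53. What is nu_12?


nu_12 = nu_f*Vf + nu_m*(1-Vf) = 0.28*0.53 + 0.34*0.47 = 0.3082

0.3082


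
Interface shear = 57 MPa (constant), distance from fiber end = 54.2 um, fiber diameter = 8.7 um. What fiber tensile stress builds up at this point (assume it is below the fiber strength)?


Force balance: sigma_f * (pi*d^2/4) = tau * (pi*d) * x  ->  sigma_f = 4 * tau * x / d
sigma_f = 4 * 57 * 54.2 / 8.7 = 1420.4 MPa

1420.4 MPa


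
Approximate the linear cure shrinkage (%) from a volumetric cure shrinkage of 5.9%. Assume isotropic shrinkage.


Linear shrinkage ≈ vol_shrink/3 = 5.9/3 = 1.967%

1.967%


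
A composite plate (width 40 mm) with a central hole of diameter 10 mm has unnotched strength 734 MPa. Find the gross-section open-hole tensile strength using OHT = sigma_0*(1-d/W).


OHT = sigma_0*(1-d/W) = 734*(1-10/40) = 550.5 MPa

550.5 MPa


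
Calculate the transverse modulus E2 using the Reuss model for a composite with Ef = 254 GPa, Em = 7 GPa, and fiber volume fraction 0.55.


1/E2 = Vf/Ef + (1-Vf)/Em = 0.55/254 + 0.45/7
E2 = 15.05 GPa

15.05 GPa


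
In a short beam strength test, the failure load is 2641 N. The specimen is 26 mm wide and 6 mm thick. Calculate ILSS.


ILSS = 3F/(4bh) = 3*2641/(4*26*6) = 12.7 MPa

12.7 MPa


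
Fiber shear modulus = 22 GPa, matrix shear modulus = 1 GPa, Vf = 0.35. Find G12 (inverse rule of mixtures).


1/G12 = Vf/Gf + (1-Vf)/Gm = 0.35/22 + 0.65/1
G12 = 1.5 GPa

1.5 GPa


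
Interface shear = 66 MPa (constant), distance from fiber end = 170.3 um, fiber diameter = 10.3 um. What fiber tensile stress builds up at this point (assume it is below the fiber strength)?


Force balance: sigma_f * (pi*d^2/4) = tau * (pi*d) * x  ->  sigma_f = 4 * tau * x / d
sigma_f = 4 * 66 * 170.3 / 10.3 = 4365.0 MPa

4365.0 MPa


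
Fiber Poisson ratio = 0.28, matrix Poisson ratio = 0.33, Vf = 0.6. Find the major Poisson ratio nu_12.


nu_12 = nu_f*Vf + nu_m*(1-Vf) = 0.28*0.6 + 0.33*0.4 = 0.3

0.3


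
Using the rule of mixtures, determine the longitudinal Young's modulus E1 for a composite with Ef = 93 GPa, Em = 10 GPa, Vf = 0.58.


E1 = Ef*Vf + Em*(1-Vf) = 93*0.58 + 10*0.42 = 58.14 GPa

58.14 GPa


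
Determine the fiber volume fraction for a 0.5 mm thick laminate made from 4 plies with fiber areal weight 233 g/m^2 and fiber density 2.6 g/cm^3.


Vf = n * FAW / (rho_f * h * 1000) = 4 * 233 / (2.6 * 0.5 * 1000) = 0.7169

0.7169


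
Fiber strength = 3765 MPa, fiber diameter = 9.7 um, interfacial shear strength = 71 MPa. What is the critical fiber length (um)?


Lc = sigma_f * d / (2 * tau_i) = 3765 * 9.7 / (2 * 71) = 257.2 um

257.2 um


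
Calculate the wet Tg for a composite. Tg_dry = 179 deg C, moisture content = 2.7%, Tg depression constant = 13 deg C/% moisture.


Tg_wet = Tg_dry - k*moisture = 179 - 13*2.7 = 143.9 deg C

143.9 deg C


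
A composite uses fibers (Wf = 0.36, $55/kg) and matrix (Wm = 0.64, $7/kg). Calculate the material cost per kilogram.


Cost = cost_f*Wf + cost_m*Wm = 55*0.36 + 7*0.64 = $24.28/kg

$24.28/kg


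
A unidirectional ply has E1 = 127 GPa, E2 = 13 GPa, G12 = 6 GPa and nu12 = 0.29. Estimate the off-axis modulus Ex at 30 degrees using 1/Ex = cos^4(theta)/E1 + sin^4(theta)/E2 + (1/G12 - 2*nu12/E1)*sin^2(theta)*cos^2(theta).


cos^4(30) = 0.5625, sin^4(30) = 0.0625, sin^2(30)*cos^2(30) = 0.1875
1/G12 - 2*nu12/E1 = 1/6 - 2*0.29/127 = 0.1621 GPa^-1
1/Ex = 0.5625/127 + 0.0625/13 + 0.1621*0.1875 = 0.0396305 GPa^-1
Ex = 25.23 GPa

25.23 GPa


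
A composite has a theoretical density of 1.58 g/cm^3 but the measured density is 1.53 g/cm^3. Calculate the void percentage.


Void% = (rho_theo - rho_actual)/rho_theo * 100 = (1.58 - 1.53)/1.58 * 100 = 3.16%

3.16%


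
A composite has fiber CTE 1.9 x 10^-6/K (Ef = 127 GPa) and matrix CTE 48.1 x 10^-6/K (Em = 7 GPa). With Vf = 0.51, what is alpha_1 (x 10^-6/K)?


E1 = Ef*Vf + Em*(1-Vf) = 68.2
alpha_1 = (alpha_f*Ef*Vf + alpha_m*Em*(1-Vf))/E1 = 4.22 x 10^-6/K

4.22 x 10^-6/K


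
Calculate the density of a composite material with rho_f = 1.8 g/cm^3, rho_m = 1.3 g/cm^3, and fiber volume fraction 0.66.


rho_c = rho_f*Vf + rho_m*(1-Vf) = 1.8*0.66 + 1.3*0.34 = 1.63 g/cm^3

1.63 g/cm^3


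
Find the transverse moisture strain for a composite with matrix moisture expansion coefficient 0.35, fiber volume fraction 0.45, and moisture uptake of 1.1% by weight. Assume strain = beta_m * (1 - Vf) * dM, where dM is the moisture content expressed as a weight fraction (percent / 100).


dM = 1.1/100 = 0.011
strain = beta_m * (1-Vf) * dM = 0.35 * 0.55 * 0.011 = 0.0021175

0.0021175


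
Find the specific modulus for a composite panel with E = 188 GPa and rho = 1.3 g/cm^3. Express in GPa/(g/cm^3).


Specific stiffness = E/rho = 188/1.3 = 144.6 GPa/(g/cm^3)

144.6 GPa/(g/cm^3)


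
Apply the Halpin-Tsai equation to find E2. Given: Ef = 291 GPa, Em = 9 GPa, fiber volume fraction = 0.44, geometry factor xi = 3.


eta = (Ef/Em - 1)/(Ef/Em + xi) = (32.3333 - 1)/(32.3333 + 3) = 0.8868
E2 = Em*(1+xi*eta*Vf)/(1-eta*Vf) = 32.03 GPa

32.03 GPa


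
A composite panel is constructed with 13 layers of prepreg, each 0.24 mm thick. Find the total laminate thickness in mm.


h = n * t_ply = 13 * 0.24 = 3.12 mm

3.12 mm


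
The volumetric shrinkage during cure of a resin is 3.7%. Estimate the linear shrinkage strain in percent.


Linear shrinkage ≈ vol_shrink/3 = 3.7/3 = 1.233%

1.233%


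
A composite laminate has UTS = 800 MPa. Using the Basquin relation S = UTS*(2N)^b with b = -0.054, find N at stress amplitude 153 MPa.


N = 0.5 * (S/UTS)^(1/b) = 0.5 * (153/800)^(1/-0.054) = 1.0061e+13 cycles

1.0061e+13 cycles


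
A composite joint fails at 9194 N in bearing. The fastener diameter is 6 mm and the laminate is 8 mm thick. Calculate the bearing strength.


sigma_br = F/(d*h) = 9194/(6*8) = 191.5 MPa

191.5 MPa


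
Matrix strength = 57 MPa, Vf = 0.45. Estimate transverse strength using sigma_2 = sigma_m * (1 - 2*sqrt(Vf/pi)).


factor = 1 - 2*sqrt(0.45/pi) = 0.2431
sigma_2 = 57 * 0.2431 = 13.85 MPa

13.85 MPa


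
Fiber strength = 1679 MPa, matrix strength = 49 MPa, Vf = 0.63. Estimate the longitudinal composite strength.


sigma_1 = sigma_f*Vf + sigma_m*(1-Vf) = 1679*0.63 + 49*0.37 = 1075.9 MPa

1075.9 MPa


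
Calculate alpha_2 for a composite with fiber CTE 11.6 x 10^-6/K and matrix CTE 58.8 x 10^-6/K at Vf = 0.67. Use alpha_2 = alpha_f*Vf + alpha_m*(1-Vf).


alpha_2 = alpha_f*Vf + alpha_m*(1-Vf) = 11.6*0.67 + 58.8*0.33 = 27.2 x 10^-6/K

27.2 x 10^-6/K


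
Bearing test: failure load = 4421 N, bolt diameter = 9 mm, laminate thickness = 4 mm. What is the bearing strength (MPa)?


sigma_br = F/(d*h) = 4421/(9*4) = 122.8 MPa

122.8 MPa


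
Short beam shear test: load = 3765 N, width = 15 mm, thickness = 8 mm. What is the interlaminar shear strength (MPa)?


ILSS = 3F/(4bh) = 3*3765/(4*15*8) = 23.53 MPa

23.53 MPa


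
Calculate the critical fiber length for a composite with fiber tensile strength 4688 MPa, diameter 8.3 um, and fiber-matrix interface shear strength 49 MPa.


Lc = sigma_f * d / (2 * tau_i) = 4688 * 8.3 / (2 * 49) = 397.0 um

397.0 um


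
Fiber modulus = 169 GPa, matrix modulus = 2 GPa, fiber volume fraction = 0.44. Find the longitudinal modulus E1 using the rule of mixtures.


E1 = Ef*Vf + Em*(1-Vf) = 169*0.44 + 2*0.56 = 75.48 GPa

75.48 GPa


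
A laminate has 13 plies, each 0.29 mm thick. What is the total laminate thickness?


h = n * t_ply = 13 * 0.29 = 3.77 mm

3.77 mm


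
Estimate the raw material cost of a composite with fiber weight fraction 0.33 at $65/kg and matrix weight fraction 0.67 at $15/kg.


Cost = cost_f*Wf + cost_m*Wm = 65*0.33 + 15*0.67 = $31.5/kg

$31.5/kg


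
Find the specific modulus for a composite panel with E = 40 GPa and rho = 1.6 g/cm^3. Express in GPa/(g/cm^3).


Specific stiffness = E/rho = 40/1.6 = 25.0 GPa/(g/cm^3)

25.0 GPa/(g/cm^3)


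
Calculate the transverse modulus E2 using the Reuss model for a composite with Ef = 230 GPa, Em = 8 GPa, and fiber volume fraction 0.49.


1/E2 = Vf/Ef + (1-Vf)/Em = 0.49/230 + 0.51/8
E2 = 15.18 GPa

15.18 GPa


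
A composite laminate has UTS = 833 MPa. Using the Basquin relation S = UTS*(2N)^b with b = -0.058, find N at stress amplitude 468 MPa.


N = 0.5 * (S/UTS)^(1/b) = 0.5 * (468/833)^(1/-0.058) = 10379.9844 cycles

10379.9844 cycles


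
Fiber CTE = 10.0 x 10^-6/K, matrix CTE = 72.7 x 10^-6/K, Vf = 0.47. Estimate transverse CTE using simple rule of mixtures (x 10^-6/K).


alpha_2 = alpha_f*Vf + alpha_m*(1-Vf) = 10.0*0.47 + 72.7*0.53 = 43.2 x 10^-6/K

43.2 x 10^-6/K


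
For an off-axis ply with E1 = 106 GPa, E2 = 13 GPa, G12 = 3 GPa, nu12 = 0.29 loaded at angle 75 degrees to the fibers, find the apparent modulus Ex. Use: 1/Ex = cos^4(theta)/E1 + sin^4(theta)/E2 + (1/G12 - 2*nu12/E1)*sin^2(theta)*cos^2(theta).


cos^4(75) = 0.004487, sin^4(75) = 0.870513, sin^2(75)*cos^2(75) = 0.0625
1/G12 - 2*nu12/E1 = 1/3 - 2*0.29/106 = 0.327862 GPa^-1
1/Ex = 0.004487/106 + 0.870513/13 + 0.327862*0.0625 = 0.0874962 GPa^-1
Ex = 11.43 GPa

11.43 GPa


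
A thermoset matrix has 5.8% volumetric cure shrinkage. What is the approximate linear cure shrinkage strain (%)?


Linear shrinkage ≈ vol_shrink/3 = 5.8/3 = 1.933%

1.933%


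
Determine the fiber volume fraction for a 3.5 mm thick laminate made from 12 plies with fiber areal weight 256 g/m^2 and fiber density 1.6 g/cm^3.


Vf = n * FAW / (rho_f * h * 1000) = 12 * 256 / (1.6 * 3.5 * 1000) = 0.5486

0.5486


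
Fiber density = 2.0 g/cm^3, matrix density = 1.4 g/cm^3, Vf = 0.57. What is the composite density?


rho_c = rho_f*Vf + rho_m*(1-Vf) = 2.0*0.57 + 1.4*0.43 = 1.742 g/cm^3

1.742 g/cm^3


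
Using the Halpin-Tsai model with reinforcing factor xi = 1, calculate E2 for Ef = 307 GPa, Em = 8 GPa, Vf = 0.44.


eta = (Ef/Em - 1)/(Ef/Em + xi) = (38.375 - 1)/(38.375 + 1) = 0.9492
E2 = Em*(1+xi*eta*Vf)/(1-eta*Vf) = 19.47 GPa

19.47 GPa


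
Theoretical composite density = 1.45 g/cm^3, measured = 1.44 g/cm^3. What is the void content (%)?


Void% = (rho_theo - rho_actual)/rho_theo * 100 = (1.45 - 1.44)/1.45 * 100 = 0.69%

0.69%


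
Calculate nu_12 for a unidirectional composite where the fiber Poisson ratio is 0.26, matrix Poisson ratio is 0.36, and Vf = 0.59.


nu_12 = nu_f*Vf + nu_m*(1-Vf) = 0.26*0.59 + 0.36*0.41 = 0.301

0.301


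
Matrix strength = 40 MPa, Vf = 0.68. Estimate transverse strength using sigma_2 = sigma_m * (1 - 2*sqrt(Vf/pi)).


factor = 1 - 2*sqrt(0.68/pi) = 0.0695
sigma_2 = 40 * 0.0695 = 2.78 MPa

2.78 MPa


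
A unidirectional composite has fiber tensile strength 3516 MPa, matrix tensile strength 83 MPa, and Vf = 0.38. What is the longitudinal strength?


sigma_1 = sigma_f*Vf + sigma_m*(1-Vf) = 3516*0.38 + 83*0.62 = 1387.5 MPa

1387.5 MPa


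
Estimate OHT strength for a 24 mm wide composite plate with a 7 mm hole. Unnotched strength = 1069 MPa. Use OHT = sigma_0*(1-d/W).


OHT = sigma_0*(1-d/W) = 1069*(1-7/24) = 757.2 MPa

757.2 MPa


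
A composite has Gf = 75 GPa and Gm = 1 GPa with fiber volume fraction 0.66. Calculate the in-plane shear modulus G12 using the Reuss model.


1/G12 = Vf/Gf + (1-Vf)/Gm = 0.66/75 + 0.34/1
G12 = 2.87 GPa

2.87 GPa


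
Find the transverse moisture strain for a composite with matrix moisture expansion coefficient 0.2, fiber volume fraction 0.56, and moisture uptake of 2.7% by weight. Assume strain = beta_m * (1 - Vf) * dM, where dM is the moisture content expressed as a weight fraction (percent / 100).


dM = 2.7/100 = 0.027
strain = beta_m * (1-Vf) * dM = 0.2 * 0.44 * 0.027 = 0.002376

0.002376


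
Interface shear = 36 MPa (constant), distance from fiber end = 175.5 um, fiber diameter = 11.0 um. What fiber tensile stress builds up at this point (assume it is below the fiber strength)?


Force balance: sigma_f * (pi*d^2/4) = tau * (pi*d) * x  ->  sigma_f = 4 * tau * x / d
sigma_f = 4 * 36 * 175.5 / 11.0 = 2297.5 MPa

2297.5 MPa


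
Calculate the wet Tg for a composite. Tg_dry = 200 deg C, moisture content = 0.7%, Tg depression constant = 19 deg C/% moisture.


Tg_wet = Tg_dry - k*moisture = 200 - 19*0.7 = 186.7 deg C

186.7 deg C


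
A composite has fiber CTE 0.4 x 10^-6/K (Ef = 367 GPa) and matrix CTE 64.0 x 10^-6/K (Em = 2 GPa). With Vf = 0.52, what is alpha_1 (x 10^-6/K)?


E1 = Ef*Vf + Em*(1-Vf) = 191.8
alpha_1 = (alpha_f*Ef*Vf + alpha_m*Em*(1-Vf))/E1 = 0.72 x 10^-6/K

0.72 x 10^-6/K


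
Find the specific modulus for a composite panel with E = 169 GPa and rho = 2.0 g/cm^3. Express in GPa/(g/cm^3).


Specific stiffness = E/rho = 169/2.0 = 84.5 GPa/(g/cm^3)

84.5 GPa/(g/cm^3)


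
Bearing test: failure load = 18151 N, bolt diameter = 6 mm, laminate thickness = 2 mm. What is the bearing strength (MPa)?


sigma_br = F/(d*h) = 18151/(6*2) = 1512.6 MPa

1512.6 MPa


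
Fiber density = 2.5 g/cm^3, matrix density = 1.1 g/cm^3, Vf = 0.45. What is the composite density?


rho_c = rho_f*Vf + rho_m*(1-Vf) = 2.5*0.45 + 1.1*0.55 = 1.73 g/cm^3

1.73 g/cm^3


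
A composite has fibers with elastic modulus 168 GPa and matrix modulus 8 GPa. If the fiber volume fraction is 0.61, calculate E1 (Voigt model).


E1 = Ef*Vf + Em*(1-Vf) = 168*0.61 + 8*0.39 = 105.6 GPa

105.6 GPa


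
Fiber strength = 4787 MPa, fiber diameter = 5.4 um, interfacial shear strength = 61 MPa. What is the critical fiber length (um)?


Lc = sigma_f * d / (2 * tau_i) = 4787 * 5.4 / (2 * 61) = 211.9 um

211.9 um


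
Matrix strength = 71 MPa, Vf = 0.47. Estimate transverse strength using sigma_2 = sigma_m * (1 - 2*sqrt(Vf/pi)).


factor = 1 - 2*sqrt(0.47/pi) = 0.2264
sigma_2 = 71 * 0.2264 = 16.08 MPa

16.08 MPa


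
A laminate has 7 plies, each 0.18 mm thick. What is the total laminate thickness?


h = n * t_ply = 7 * 0.18 = 1.26 mm

1.26 mm


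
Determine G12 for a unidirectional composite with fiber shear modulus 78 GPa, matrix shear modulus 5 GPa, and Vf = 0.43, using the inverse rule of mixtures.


1/G12 = Vf/Gf + (1-Vf)/Gm = 0.43/78 + 0.57/5
G12 = 8.37 GPa

8.37 GPa


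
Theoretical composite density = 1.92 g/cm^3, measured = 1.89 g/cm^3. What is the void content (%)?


Void% = (rho_theo - rho_actual)/rho_theo * 100 = (1.92 - 1.89)/1.92 * 100 = 1.56%

1.56%


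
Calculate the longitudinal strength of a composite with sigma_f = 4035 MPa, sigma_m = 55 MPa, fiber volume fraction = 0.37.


sigma_1 = sigma_f*Vf + sigma_m*(1-Vf) = 4035*0.37 + 55*0.63 = 1527.6 MPa

1527.6 MPa


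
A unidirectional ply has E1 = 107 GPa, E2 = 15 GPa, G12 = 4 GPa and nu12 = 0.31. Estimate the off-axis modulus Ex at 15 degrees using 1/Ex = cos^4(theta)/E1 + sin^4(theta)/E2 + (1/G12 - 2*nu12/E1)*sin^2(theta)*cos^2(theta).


cos^4(15) = 0.870513, sin^4(15) = 0.004487, sin^2(15)*cos^2(15) = 0.0625
1/G12 - 2*nu12/E1 = 1/4 - 2*0.31/107 = 0.244206 GPa^-1
1/Ex = 0.870513/107 + 0.004487/15 + 0.244206*0.0625 = 0.0236976 GPa^-1
Ex = 42.2 GPa

42.2 GPa


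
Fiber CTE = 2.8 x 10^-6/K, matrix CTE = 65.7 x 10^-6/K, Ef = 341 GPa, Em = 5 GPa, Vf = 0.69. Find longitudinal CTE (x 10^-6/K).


E1 = Ef*Vf + Em*(1-Vf) = 236.84
alpha_1 = (alpha_f*Ef*Vf + alpha_m*Em*(1-Vf))/E1 = 3.21 x 10^-6/K

3.21 x 10^-6/K


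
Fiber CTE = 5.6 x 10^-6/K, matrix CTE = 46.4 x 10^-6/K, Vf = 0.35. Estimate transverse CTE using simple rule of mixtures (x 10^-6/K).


alpha_2 = alpha_f*Vf + alpha_m*(1-Vf) = 5.6*0.35 + 46.4*0.65 = 32.1 x 10^-6/K

32.1 x 10^-6/K


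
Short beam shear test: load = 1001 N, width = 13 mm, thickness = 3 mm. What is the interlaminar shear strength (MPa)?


ILSS = 3F/(4bh) = 3*1001/(4*13*3) = 19.25 MPa

19.25 MPa


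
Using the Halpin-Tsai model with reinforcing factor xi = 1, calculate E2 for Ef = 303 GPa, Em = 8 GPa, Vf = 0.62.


eta = (Ef/Em - 1)/(Ef/Em + xi) = (37.875 - 1)/(37.875 + 1) = 0.9486
E2 = Em*(1+xi*eta*Vf)/(1-eta*Vf) = 30.84 GPa

30.84 GPa


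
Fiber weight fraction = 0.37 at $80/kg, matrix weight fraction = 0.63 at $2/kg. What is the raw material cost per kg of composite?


Cost = cost_f*Wf + cost_m*Wm = 80*0.37 + 2*0.63 = $30.86/kg

$30.86/kg


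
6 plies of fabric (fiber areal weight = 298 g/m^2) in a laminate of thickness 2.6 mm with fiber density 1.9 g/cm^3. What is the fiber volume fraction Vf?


Vf = n * FAW / (rho_f * h * 1000) = 6 * 298 / (1.9 * 2.6 * 1000) = 0.3619

0.3619


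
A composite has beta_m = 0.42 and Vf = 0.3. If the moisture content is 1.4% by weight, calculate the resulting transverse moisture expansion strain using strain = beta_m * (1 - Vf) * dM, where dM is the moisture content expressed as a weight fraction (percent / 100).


dM = 1.4/100 = 0.014
strain = beta_m * (1-Vf) * dM = 0.42 * 0.7 * 0.014 = 0.004116

0.004116


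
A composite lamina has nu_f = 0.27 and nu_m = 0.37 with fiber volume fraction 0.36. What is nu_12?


nu_12 = nu_f*Vf + nu_m*(1-Vf) = 0.27*0.36 + 0.37*0.64 = 0.334

0.334


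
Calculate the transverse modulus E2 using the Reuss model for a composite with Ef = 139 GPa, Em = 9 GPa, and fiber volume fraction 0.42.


1/E2 = Vf/Ef + (1-Vf)/Em = 0.42/139 + 0.58/9
E2 = 14.82 GPa

14.82 GPa


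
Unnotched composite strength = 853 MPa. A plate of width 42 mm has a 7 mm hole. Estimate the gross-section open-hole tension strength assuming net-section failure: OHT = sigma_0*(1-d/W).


OHT = sigma_0*(1-d/W) = 853*(1-7/42) = 710.8 MPa

710.8 MPa


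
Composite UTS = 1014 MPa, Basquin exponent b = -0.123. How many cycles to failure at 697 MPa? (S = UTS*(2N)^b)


N = 0.5 * (S/UTS)^(1/b) = 0.5 * (697/1014)^(1/-0.123) = 10.5339 cycles

10.5339 cycles


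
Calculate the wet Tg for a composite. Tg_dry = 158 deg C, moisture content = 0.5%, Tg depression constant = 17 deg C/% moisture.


Tg_wet = Tg_dry - k*moisture = 158 - 17*0.5 = 149.5 deg C

149.5 deg C


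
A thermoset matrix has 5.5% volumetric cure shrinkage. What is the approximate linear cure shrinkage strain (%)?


Linear shrinkage ≈ vol_shrink/3 = 5.5/3 = 1.833%

1.833%


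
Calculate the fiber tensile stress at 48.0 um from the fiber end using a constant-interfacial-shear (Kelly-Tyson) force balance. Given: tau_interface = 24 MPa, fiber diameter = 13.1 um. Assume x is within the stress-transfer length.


Force balance: sigma_f * (pi*d^2/4) = tau * (pi*d) * x  ->  sigma_f = 4 * tau * x / d
sigma_f = 4 * 24 * 48.0 / 13.1 = 351.8 MPa

351.8 MPa


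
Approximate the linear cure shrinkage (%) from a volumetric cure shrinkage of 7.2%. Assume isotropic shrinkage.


Linear shrinkage ≈ vol_shrink/3 = 7.2/3 = 2.4%

2.4%


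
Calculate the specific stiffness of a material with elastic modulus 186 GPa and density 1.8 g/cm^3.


Specific stiffness = E/rho = 186/1.8 = 103.3 GPa/(g/cm^3)

103.3 GPa/(g/cm^3)


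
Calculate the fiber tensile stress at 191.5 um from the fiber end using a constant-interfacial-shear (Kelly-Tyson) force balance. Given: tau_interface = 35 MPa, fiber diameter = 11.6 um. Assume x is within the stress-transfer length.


Force balance: sigma_f * (pi*d^2/4) = tau * (pi*d) * x  ->  sigma_f = 4 * tau * x / d
sigma_f = 4 * 35 * 191.5 / 11.6 = 2311.2 MPa

2311.2 MPa


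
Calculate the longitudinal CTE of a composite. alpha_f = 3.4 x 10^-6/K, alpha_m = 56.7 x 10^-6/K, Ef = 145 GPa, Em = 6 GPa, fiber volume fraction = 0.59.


E1 = Ef*Vf + Em*(1-Vf) = 88.01
alpha_1 = (alpha_f*Ef*Vf + alpha_m*Em*(1-Vf))/E1 = 4.89 x 10^-6/K

4.89 x 10^-6/K


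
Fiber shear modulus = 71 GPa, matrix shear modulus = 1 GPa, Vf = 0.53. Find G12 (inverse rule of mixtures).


1/G12 = Vf/Gf + (1-Vf)/Gm = 0.53/71 + 0.47/1
G12 = 2.09 GPa

2.09 GPa


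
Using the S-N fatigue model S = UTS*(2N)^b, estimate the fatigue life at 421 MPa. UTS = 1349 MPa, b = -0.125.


N = 0.5 * (S/UTS)^(1/b) = 0.5 * (421/1349)^(1/-0.125) = 5556.5962 cycles

5556.5962 cycles


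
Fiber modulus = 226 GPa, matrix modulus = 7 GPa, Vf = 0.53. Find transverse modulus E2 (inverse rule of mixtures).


1/E2 = Vf/Ef + (1-Vf)/Em = 0.53/226 + 0.47/7
E2 = 14.39 GPa

14.39 GPa


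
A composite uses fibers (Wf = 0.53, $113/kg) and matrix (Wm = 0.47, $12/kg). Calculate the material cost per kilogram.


Cost = cost_f*Wf + cost_m*Wm = 113*0.53 + 12*0.47 = $65.53/kg

$65.53/kg


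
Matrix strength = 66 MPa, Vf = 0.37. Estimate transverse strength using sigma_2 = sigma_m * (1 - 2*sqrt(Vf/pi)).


factor = 1 - 2*sqrt(0.37/pi) = 0.3136
sigma_2 = 66 * 0.3136 = 20.7 MPa

20.7 MPa


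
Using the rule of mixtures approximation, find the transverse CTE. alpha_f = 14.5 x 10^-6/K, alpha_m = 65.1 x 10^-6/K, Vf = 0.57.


alpha_2 = alpha_f*Vf + alpha_m*(1-Vf) = 14.5*0.57 + 65.1*0.43 = 36.3 x 10^-6/K

36.3 x 10^-6/K


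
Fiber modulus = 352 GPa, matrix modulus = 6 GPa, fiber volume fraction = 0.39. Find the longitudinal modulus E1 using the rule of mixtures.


E1 = Ef*Vf + Em*(1-Vf) = 352*0.39 + 6*0.61 = 140.94 GPa

140.94 GPa


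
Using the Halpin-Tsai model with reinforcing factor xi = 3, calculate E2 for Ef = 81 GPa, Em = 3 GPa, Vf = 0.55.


eta = (Ef/Em - 1)/(Ef/Em + xi) = (27.0 - 1)/(27.0 + 3) = 0.8667
E2 = Em*(1+xi*eta*Vf)/(1-eta*Vf) = 13.93 GPa

13.93 GPa


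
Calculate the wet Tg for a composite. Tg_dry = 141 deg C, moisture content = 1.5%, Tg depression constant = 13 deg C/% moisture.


Tg_wet = Tg_dry - k*moisture = 141 - 13*1.5 = 121.5 deg C

121.5 deg C


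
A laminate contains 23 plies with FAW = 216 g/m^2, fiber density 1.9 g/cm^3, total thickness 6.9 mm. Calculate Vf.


Vf = n * FAW / (rho_f * h * 1000) = 23 * 216 / (1.9 * 6.9 * 1000) = 0.3789

0.3789


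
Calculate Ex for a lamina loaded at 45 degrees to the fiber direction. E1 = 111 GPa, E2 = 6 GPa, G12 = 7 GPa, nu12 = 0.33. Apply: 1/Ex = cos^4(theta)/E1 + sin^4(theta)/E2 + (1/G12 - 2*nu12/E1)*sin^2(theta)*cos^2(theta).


cos^4(45) = 0.25, sin^4(45) = 0.25, sin^2(45)*cos^2(45) = 0.25
1/G12 - 2*nu12/E1 = 1/7 - 2*0.33/111 = 0.136911 GPa^-1
1/Ex = 0.25/111 + 0.25/6 + 0.136911*0.25 = 0.0781467 GPa^-1
Ex = 12.8 GPa

12.8 GPa


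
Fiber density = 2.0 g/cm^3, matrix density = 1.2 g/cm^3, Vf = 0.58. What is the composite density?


rho_c = rho_f*Vf + rho_m*(1-Vf) = 2.0*0.58 + 1.2*0.42 = 1.664 g/cm^3

1.664 g/cm^3


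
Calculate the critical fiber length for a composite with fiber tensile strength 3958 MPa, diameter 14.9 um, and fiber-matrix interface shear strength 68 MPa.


Lc = sigma_f * d / (2 * tau_i) = 3958 * 14.9 / (2 * 68) = 433.6 um

433.6 um


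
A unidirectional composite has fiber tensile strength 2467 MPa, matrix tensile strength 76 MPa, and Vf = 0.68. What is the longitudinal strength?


sigma_1 = sigma_f*Vf + sigma_m*(1-Vf) = 2467*0.68 + 76*0.32 = 1701.9 MPa

1701.9 MPa


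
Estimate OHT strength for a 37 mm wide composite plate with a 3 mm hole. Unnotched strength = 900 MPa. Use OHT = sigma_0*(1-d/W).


OHT = sigma_0*(1-d/W) = 900*(1-3/37) = 827.0 MPa

827.0 MPa


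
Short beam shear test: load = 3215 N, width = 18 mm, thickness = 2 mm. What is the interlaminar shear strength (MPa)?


ILSS = 3F/(4bh) = 3*3215/(4*18*2) = 66.98 MPa

66.98 MPa


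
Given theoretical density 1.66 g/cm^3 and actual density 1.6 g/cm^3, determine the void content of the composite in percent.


Void% = (rho_theo - rho_actual)/rho_theo * 100 = (1.66 - 1.6)/1.66 * 100 = 3.61%

3.61%


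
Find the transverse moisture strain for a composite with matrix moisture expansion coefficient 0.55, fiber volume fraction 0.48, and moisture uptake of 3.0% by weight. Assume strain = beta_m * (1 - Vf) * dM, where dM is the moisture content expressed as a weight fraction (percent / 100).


dM = 3.0/100 = 0.03
strain = beta_m * (1-Vf) * dM = 0.55 * 0.52 * 0.03 = 0.00858

0.00858


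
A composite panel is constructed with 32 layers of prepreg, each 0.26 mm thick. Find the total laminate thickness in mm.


h = n * t_ply = 32 * 0.26 = 8.32 mm

8.32 mm


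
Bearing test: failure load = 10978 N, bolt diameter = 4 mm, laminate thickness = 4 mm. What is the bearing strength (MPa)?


sigma_br = F/(d*h) = 10978/(4*4) = 686.1 MPa

686.1 MPa


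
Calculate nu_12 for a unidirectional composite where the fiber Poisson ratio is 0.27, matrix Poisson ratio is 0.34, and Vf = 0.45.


nu_12 = nu_f*Vf + nu_m*(1-Vf) = 0.27*0.45 + 0.34*0.55 = 0.3085

0.3085


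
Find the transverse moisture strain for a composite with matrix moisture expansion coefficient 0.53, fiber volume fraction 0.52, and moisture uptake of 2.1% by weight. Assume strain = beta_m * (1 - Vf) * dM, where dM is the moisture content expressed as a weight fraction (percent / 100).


dM = 2.1/100 = 0.021
strain = beta_m * (1-Vf) * dM = 0.53 * 0.48 * 0.021 = 0.0053424

0.0053424


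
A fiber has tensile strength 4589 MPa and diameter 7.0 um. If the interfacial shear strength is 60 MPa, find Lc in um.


Lc = sigma_f * d / (2 * tau_i) = 4589 * 7.0 / (2 * 60) = 267.7 um

267.7 um


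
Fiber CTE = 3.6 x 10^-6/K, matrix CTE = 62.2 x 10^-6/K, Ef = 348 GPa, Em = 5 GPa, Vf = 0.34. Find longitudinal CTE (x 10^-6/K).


E1 = Ef*Vf + Em*(1-Vf) = 121.62
alpha_1 = (alpha_f*Ef*Vf + alpha_m*Em*(1-Vf))/E1 = 5.19 x 10^-6/K

5.19 x 10^-6/K


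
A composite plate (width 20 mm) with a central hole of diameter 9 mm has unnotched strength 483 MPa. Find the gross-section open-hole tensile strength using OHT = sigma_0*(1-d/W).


OHT = sigma_0*(1-d/W) = 483*(1-9/20) = 265.7 MPa

265.7 MPa


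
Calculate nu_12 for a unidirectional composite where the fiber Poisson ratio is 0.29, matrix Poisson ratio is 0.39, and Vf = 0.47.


nu_12 = nu_f*Vf + nu_m*(1-Vf) = 0.29*0.47 + 0.39*0.53 = 0.343

0.343
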